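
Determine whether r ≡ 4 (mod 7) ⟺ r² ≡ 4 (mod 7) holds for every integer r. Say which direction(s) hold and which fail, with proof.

Neither implication holds.

(→) This fails: take r = 4. Then 4 ≡ 4 (mod 7), but 4² = 16 ≡ 2 (mod 7), not 4.

(←) This fails: take r = 2. Then 2² = 4 ≡ 4 (mod 7), yet 2 ≡ 2 (mod 7), not 4.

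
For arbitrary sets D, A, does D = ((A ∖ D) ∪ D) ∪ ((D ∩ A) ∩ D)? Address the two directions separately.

Only the forward inclusion holds.

(⊆) Let x ∈ D. Then either x ∈ D and x ∉ A; or x ∈ D ∩ A. In each case x ∈ ((A ∖ D) ∪ D) ∪ ((D ∩ A) ∩ D), so D ⊆ ((A ∖ D) ∪ D) ∪ ((D ∩ A) ∩ D).

(⊇) This inclusion fails. Take D = ∅, A = {1}; then 1 ∈ ((A ∖ D) ∪ D) ∪ ((D ∩ A) ∩ D) but 1 ∉ D.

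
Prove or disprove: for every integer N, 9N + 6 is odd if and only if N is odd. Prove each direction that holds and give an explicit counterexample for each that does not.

(⇒) Suppose 9N + 6 is odd. Since 9 is odd, 9N and N have the same parity, so 9N + 6 ≡ N + 6 (mod 2). As 6 is even, 9N + 6 is odd exactly when N is odd. Thus N is odd.

(⇐) Conversely, suppose N is odd; write N = 2j + 1. Then 9N + 6 = 9·(2j + 1) + 6 = 2·9j + 15, which is odd.

The biconditional holds.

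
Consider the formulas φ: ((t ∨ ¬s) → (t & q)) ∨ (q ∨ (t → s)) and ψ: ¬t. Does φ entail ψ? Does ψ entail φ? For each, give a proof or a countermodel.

Forward direction. This fails. Under s = T, q = F, t = T, the left side is true but the right side is false.

Converse. Assume the antecedent. If s is true, the consequent reduces to true regardless of the other variables. If s is false, the antecedent forces (s = F, q = F, t = F) or (s = F, q = T, t = F), and the consequent holds there. Either way the consequent holds.

Not equivalent: only (⇐) holds.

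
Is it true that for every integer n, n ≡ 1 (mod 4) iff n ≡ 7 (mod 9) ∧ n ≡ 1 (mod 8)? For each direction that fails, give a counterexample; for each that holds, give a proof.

Only the converse holds.

(→) This fails: n = 1 gives 1 ≡ 1 (mod 4) but 1 ≡ 1 (mod 9), so the conjunction on the right does not hold.

(←) Conversely, if n ≡ 7 (mod 9) and n ≡ 1 (mod 8), then by the Chinese remainder theorem n ≡ 25 (mod 72). Since 25 ≡ 1 (mod 4) and 4 ∣ 72, we get n ≡ 1 (mod 4).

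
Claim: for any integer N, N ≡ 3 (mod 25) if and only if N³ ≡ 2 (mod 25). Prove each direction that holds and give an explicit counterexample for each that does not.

(⇒) Suppose N ≡ 3 (mod 25). Write N = 25j + 3. Then (25j + 3)³ = 15625j³ + 5625j² + 675j + 27 = 25(625j³ + 225j² + 27j + 1) + 2, so N³ ≡ 2 (mod 25).

(⇐) Conversely, suppose N³ ≡ 2 (mod 25). The only residue r in {0, …, 24} with r³ ≡ 2 (mod 25) is r = 3, so N ≡ 3 (mod 25).

Both directions hold; the statement is true.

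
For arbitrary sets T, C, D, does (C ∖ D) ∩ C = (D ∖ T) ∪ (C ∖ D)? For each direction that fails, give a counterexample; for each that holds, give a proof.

Only the forward inclusion holds.

(⟹) Let x ∈ (C ∖ D) ∩ C. Then either x ∈ C and x ∉ T, D; or x ∈ T ∩ C and x ∉ D. In each case x ∈ (D ∖ T) ∪ (C ∖ D), so (C ∖ D) ∩ C ⊆ (D ∖ T) ∪ (C ∖ D).

(⟸) This inclusion fails. Take T = ∅, C = ∅, D = {1}; then 1 ∈ (D ∖ T) ∪ (C ∖ D) but 1 ∉ (C ∖ D) ∩ C.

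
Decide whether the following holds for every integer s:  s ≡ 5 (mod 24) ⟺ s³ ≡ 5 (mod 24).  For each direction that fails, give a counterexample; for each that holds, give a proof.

Both implications hold.

(⟹) Suppose s ≡ 5 (mod 24). Write s = 24j + 5. Then (24j + 5)³ = 13824j³ + 8640j² + 1800j + 125 = 24(576j³ + 360j² + 75j + 5) + 5, so s³ ≡ 5 (mod 24).

(⟸) Conversely, suppose s³ ≡ 5 (mod 24). The only residue r in {0, …, 23} with r³ ≡ 5 (mod 24) is r = 5, so s ≡ 5 (mod 24).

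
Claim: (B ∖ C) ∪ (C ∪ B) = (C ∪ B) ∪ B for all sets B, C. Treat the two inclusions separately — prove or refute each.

Both inclusions hold; the sets are equal.

(⟹) Let x ∈ (B ∖ C) ∪ (C ∪ B). Then either x ∈ B and x ∉ C; or x ∈ C and x ∉ B; or x ∈ B ∩ C. In each case x ∈ (C ∪ B) ∪ B, so (B ∖ C) ∪ (C ∪ B) ⊆ (C ∪ B) ∪ B.

(⟸) Let x ∈ (C ∪ B) ∪ B. Then either x ∈ B and x ∉ C; or x ∈ C and x ∉ B; or x ∈ B ∩ C. In each case x ∈ (B ∖ C) ∪ (C ∪ B), so (C ∪ B) ∪ B ⊆ (B ∖ C) ∪ (C ∪ B).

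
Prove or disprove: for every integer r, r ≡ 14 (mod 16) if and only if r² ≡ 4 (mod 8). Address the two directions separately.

The forward direction holds; the converse fails.

Forward direction. Suppose r ≡ 14 (mod 16). Then r² ≡ 14² = 196 (mod 16), and since 8 ∣ 16, also r² ≡ 4 (mod 8).

Converse. This fails: take r = 2. Then 2² = 4 ≡ 4 (mod 8), yet 2 ≡ 2 (mod 16), not 14.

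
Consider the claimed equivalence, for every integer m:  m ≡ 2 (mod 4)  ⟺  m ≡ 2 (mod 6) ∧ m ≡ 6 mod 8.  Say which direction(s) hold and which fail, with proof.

Only the reverse direction holds.

(→) This fails: m = 2 gives 2 ≡ 2 (mod 4) but 2 ≡ 2 (mod 8), so the conjunction on the right does not hold.

(←) Conversely, if m ≡ 2 (mod 6) and m ≡ 6 (mod 8), then by the Chinese remainder theorem m ≡ 14 (mod 24). Since 14 ≡ 2 (mod 4) and 4 ∣ 24, we get m ≡ 2 (mod 4).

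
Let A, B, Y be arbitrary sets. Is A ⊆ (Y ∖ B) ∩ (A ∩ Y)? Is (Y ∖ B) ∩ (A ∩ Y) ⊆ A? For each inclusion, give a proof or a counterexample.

The sets are not equal: only the reverse inclusion holds.

(⟸) Let x ∈ (Y ∖ B) ∩ (A ∩ Y). Then x ∈ A ∩ Y and x ∉ B, from which x ∈ A.

(⟹) This inclusion fails. Take A = {1}, B = ∅, Y = ∅; then 1 ∈ A but 1 ∉ (Y ∖ B) ∩ (A ∩ Y).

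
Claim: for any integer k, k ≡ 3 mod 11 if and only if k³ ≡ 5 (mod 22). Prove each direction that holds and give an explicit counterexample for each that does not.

[⇒] This fails: take k = 14. Then 14 ≡ 3 (mod 11), but 14³ = 2744 ≡ 16 (mod 22), not 5.

[⇐] Conversely, the residues r modulo 22 with r³ ≡ 5 (mod 22) are exactly {3}, and each is ≡ 3 (mod 11).

Only the converse holds.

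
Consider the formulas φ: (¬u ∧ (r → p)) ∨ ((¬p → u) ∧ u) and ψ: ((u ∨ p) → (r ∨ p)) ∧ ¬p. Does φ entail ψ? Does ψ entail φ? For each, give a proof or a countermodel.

[⇒] This fails. Under p = T, r = F, u = F, the left side is true but the right side is false.

[⇐] This fails. Under p = F, r = T, u = F, the left side is false but the right side is true.

Neither implication holds.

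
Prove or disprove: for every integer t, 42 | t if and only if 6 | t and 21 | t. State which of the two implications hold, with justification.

Both directions hold; the statement is true.

(⇒) If 42 ∣ t, write t = 42q. Since 42 = 7·6, t = 6·(7q), so 6 ∣ t; and since 42 = 2·21, t = 21·(2q), so 21 ∣ t.

(⇐) Suppose 6 ∣ t and 21 ∣ t. Any common multiple of 6 and 21 is a multiple of their lcm; here lcm(6, 21) = 6·21/gcd(6, 21) = 126/3 = 42, so 42 ∣ t.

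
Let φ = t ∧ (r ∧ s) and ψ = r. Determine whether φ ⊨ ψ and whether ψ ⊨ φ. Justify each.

(⟸) This fails. Under t = F, r = T, s = F, the left side is false but the right side is true.

(⟹) Assume the antecedent. If t is true, the antecedent forces (t = T, r = T, s = T), and r holds there. If t is false, the antecedent cannot hold. Either way r holds.

The forward direction holds; the converse fails.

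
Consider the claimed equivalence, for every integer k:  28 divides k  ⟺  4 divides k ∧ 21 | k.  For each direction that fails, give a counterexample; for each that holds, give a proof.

(→) This fails: take k = 28. Certainly 28 ∣ 28, but 21 ∤ 28.

(←) Suppose 4 ∣ k and 21 ∣ k. Any common multiple of 4 and 21 is a multiple of their lcm; here gcd(4, 21) = 1, so lcm(4, 21) = 4·21 = 84, so 84 ∣ k. Since 28 ∣ 84, it follows that 28 ∣ k.

Only the converse holds.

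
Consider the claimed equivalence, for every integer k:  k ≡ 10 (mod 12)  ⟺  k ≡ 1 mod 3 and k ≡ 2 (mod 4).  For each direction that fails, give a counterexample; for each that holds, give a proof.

Both directions hold.

Converse. If k ≡ 1 (mod 3) and k ≡ 2 (mod 4), then by the Chinese remainder theorem k ≡ 10 (mod 12). This is exactly k ≡ 10 (mod 12).

Forward direction. Suppose k ≡ 10 (mod 12); write k = 12j + 10. Since 3 ∣ 12, reducing mod 3 gives k ≡ 10 ≡ 1 (mod 3); since 4 ∣ 12, reducing mod 4 gives k ≡ 10 ≡ 2 (mod 4).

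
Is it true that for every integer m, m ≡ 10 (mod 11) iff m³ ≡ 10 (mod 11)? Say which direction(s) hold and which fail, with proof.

Both implications hold.

(⟹) Suppose m ≡ 10 (mod 11). Write m = 11j + 10. Then (11j + 10)³ = 1331j³ + 3630j² + 3300j + 1000 = 11(121j³ + 330j² + 300j + 90) + 10, so m³ ≡ 10 (mod 11).

(⟸) Conversely, suppose m³ ≡ 10 (mod 11). The only residue r in {0, …, 10} with r³ ≡ 10 (mod 11) is r = 10, so m ≡ 10 (mod 11).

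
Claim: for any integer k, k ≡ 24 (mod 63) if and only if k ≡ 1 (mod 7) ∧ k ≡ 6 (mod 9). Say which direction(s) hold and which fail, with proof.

[⇒] This fails: k = 24 gives 24 ≡ 24 (mod 63) but 24 ≡ 3 (mod 7), so the conjunction on the right does not hold.

[⇐] This fails: k = 15 satisfies both congruences on the right (15 ≡ 1 mod 7 and 15 ≡ 6 mod 9) yet 15 ≡ 15 (mod 63), not 24.

Neither implication holds.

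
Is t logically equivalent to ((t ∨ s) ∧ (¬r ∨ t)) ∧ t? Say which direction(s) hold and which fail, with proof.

(⇒) Assume the antecedent. If r is true, the antecedent forces (r = T, s = F, t = T) or (r = T, s = T, t = T), and ((t ∨ s) ∧ (¬r ∨ t)) ∧ t holds there. If r is false, the antecedent forces (r = F, s = F, t = T) or (r = F, s = T, t = T), and ((t ∨ s) ∧ (¬r ∨ t)) ∧ t holds there. Either way ((t ∨ s) ∧ (¬r ∨ t)) ∧ t holds.

(⇐) Assume the antecedent. If r is true, the antecedent forces (r = T, s = F, t = T) or (r = T, s = T, t = T), and t holds there. If r is false, the antecedent forces (r = F, s = F, t = T) or (r = F, s = T, t = T), and t holds there. Either way t holds.

The biconditional holds.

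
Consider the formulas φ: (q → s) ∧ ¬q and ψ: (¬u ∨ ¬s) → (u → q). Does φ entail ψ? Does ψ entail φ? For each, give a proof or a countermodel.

(⇒) fails and (⇐) fails.

(→) This fails. Under u = T, s = F, q = F, the left side is true but the right side is false.

(←) This fails. Under u = F, s = F, q = T, the left side is false but the right side is true.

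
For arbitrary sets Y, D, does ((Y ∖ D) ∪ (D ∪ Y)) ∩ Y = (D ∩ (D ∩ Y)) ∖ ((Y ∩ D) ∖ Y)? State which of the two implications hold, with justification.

(⟹) This inclusion fails. Take Y = {1}, D = ∅; then 1 ∈ ((Y ∖ D) ∪ (D ∪ Y)) ∩ Y but 1 ∉ (D ∩ (D ∩ Y)) ∖ ((Y ∩ D) ∖ Y).

(⟸) Let x ∈ (D ∩ (D ∩ Y)) ∖ ((Y ∩ D) ∖ Y). Then x ∈ Y ∩ D, from which x ∈ ((Y ∖ D) ∪ (D ∪ Y)) ∩ Y.

The sets are not equal: only the reverse inclusion holds.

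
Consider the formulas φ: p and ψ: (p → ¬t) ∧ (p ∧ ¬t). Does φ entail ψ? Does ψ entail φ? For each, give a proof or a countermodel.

(⇒) This fails. Under t = T, p = T, the left side is true but the right side is false.

(⇐) Assume the antecedent. If t is true, the antecedent cannot hold. If t is false, the antecedent forces (t = F, p = T), and p holds there. Either way p holds.

Only the reverse direction holds.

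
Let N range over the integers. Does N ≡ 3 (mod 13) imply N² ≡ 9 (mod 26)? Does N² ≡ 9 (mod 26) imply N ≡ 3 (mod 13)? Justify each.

(⇒) fails and (⇐) fails.

[⇒] This fails: take N = 16. Then 16 ≡ 3 (mod 13), but 16² = 256 ≡ 22 (mod 26), not 9.

[⇐] This fails: take N = 23. Then 23² = 529 ≡ 9 (mod 26), yet 23 ≡ 10 (mod 13), not 3.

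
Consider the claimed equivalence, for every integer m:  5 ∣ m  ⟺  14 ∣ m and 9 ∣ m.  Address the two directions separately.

Forward direction. This fails: take m = 5. Certainly 5 ∣ 5, but 14 ∤ 5.

Converse. This fails: take m = 126. Both 14 ∣ 126 and 9 ∣ 126, yet 126 is not a multiple of 5 (since 126 = 25·5 + 1), so 5 ∤ 126.

(⇒) fails and (⇐) fails.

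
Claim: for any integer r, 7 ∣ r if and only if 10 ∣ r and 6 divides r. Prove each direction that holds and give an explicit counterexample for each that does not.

Neither implication holds.

Forward direction. This fails: take r = 7. Certainly 7 ∣ 7, but 10 ∤ 7.

Converse. This fails: take r = 30. Both 10 ∣ 30 and 6 ∣ 30, yet 30 is not a multiple of 7 (since 30 = 4·7 + 2), so 7 ∤ 30.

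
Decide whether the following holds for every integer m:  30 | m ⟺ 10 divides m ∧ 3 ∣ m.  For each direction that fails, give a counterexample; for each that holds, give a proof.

(⟸) Suppose 10 ∣ m and 3 ∣ m. Any common multiple of 10 and 3 is a multiple of their lcm; here gcd(10, 3) = 1, so lcm(10, 3) = 10·3 = 30, so 30 ∣ m.

(⟹) If 30 ∣ m, write m = 30q. Since 30 = 3·10, m = 10·(3q), so 10 ∣ m; and since 30 = 10·3, m = 3·(10q), so 3 ∣ m.

Both directions hold.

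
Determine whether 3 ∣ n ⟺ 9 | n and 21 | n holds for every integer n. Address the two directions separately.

(→) This fails: take n = 3. Certainly 3 ∣ 3, but 9 ∤ 3.

(←) Suppose 9 ∣ n and 21 ∣ n. Any common multiple of 9 and 21 is a multiple of their lcm; here lcm(9, 21) = 9·21/gcd(9, 21) = 189/3 = 63, so 63 ∣ n. Since 3 ∣ 63, it follows that 3 ∣ n.

(⇒) fails; (⇐) holds.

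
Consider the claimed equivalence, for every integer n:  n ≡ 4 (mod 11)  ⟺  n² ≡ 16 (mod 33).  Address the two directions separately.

Both directions fail.

(⇒) This fails: take n = 15. Then 15 ≡ 4 (mod 11), but 15² = 225 ≡ 27 (mod 33), not 16.

(⇐) This fails: take n = 7. Then 7² = 49 ≡ 16 (mod 33), yet 7 ≡ 7 (mod 11), not 4.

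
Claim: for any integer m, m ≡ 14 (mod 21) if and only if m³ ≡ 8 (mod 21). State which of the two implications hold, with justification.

(⟹) This fails: take m = 14. Then 14 ≡ 14 (mod 21), but 14³ = 2744 ≡ 14 (mod 21), not 8.

(⟸) This fails: take m = 2. Then 2³ = 8 ≡ 8 (mod 21), yet 2 ≡ 2 (mod 21), not 14.

Neither implication holds.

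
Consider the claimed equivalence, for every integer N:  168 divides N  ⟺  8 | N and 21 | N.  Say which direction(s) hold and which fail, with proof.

Both directions hold; the statement is true.

(⟹) If 168 ∣ N, write N = 168q. Since 168 = 21·8, N = 8·(21q), so 8 ∣ N; and since 168 = 8·21, N = 21·(8q), so 21 ∣ N.

(⟸) Suppose 8 ∣ N and 21 ∣ N. Any common multiple of 8 and 21 is a multiple of their lcm; here gcd(8, 21) = 1, so lcm(8, 21) = 8·21 = 168, so 168 ∣ N.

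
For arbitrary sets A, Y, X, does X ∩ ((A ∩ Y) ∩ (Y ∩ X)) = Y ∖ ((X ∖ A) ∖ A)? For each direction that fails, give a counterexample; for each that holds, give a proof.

(⟹) Let x ∈ X ∩ ((A ∩ Y) ∩ (Y ∩ X)). Then x ∈ A ∩ Y ∩ X, from which x ∈ Y ∖ ((X ∖ A) ∖ A).

(⟸) This inclusion fails. Take A = ∅, Y = {1}, X = ∅; then 1 ∈ Y ∖ ((X ∖ A) ∖ A) but 1 ∉ X ∩ ((A ∩ Y) ∩ (Y ∩ X)).

(⊆) holds; (⊇) fails.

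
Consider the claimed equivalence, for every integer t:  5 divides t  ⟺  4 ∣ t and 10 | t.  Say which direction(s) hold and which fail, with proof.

Only the converse holds.

Forward direction. This fails: take t = 5. Certainly 5 ∣ 5, but 4 ∤ 5.

Converse. Suppose 4 ∣ t and 10 ∣ t. Any common multiple of 4 and 10 is a multiple of their lcm; here lcm(4, 10) = 4·10/gcd(4, 10) = 40/2 = 20, so 20 ∣ t. Since 5 ∣ 20, it follows that 5 ∣ t.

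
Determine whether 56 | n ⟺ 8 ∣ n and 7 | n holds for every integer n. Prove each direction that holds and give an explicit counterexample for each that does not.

Both implications hold.

Forward direction. If 56 ∣ n, write n = 56q. Since 56 = 7·8, n = 8·(7q), so 8 ∣ n; and since 56 = 8·7, n = 7·(8q), so 7 ∣ n.

Converse. Suppose 8 ∣ n and 7 ∣ n. Any common multiple of 8 and 7 is a multiple of their lcm; here gcd(8, 7) = 1, so lcm(8, 7) = 8·7 = 56, so 56 ∣ n.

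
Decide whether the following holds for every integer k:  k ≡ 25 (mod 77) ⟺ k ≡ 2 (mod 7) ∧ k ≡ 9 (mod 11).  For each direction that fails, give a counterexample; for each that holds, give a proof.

Neither implication holds.

(⟹) This fails: k = 25 gives 25 ≡ 25 (mod 77) but 25 ≡ 4 (mod 7), so the conjunction on the right does not hold.

(⟸) This fails: k = 9 satisfies both congruences on the right (9 ≡ 2 mod 7 and 9 ≡ 9 mod 11) yet 9 ≡ 9 (mod 77), not 25.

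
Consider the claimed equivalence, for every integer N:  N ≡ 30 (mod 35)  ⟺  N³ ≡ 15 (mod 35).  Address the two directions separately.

Only the forward direction holds.

[⇒] Suppose N ≡ 30 (mod 35). Write N = 35j + 30. Then (35j + 30)³ = 42875j³ + 110250j² + 94500j + 27000 = 35(1225j³ + 3150j² + 2700j + 771) + 15, so N³ ≡ 15 (mod 35).

[⇐] This fails: take N = 15. Then 15³ = 3375 ≡ 15 (mod 35), yet 15 ≡ 15 (mod 35), not 30.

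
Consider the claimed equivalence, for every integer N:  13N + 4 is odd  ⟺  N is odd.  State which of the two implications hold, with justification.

Forward direction. Suppose 13N + 4 is odd. Since 13 is odd, 13N and N have the same parity, so 13N + 4 ≡ N + 4 (mod 2). As 4 is even, 13N + 4 is odd exactly when N is odd. Thus N is odd.

Converse. Suppose N is odd; write N = 2j + 1. Then 13N + 4 = 13·(2j + 1) + 4 = 2·13j + 17, which is odd.

Equivalent; both directions hold.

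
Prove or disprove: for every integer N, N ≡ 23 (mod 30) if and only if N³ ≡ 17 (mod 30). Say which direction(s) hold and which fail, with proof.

Both implications hold.

(⇐) Suppose N³ ≡ 17 (mod 30). The only residue r in {0, …, 29} with r³ ≡ 17 (mod 30) is r = 23, so N ≡ 23 (mod 30).

(⇒) Suppose N ≡ 23 (mod 30). Write N = 30j + 23. Then (30j + 23)³ = 27000j³ + 62100j² + 47610j + 12167 = 30(900j³ + 2070j² + 1587j + 405) + 17, so N³ ≡ 17 (mod 30).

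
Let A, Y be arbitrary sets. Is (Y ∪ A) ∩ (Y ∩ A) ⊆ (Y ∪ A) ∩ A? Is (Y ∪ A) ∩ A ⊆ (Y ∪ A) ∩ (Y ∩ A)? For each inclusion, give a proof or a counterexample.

(⊇) This inclusion fails. Take A = {1}, Y = ∅; then 1 ∈ (Y ∪ A) ∩ A but 1 ∉ (Y ∪ A) ∩ (Y ∩ A).

(⊆) Let x ∈ (Y ∪ A) ∩ (Y ∩ A). Then x ∈ A ∩ Y, from which x ∈ (Y ∪ A) ∩ A.

Only the forward inclusion holds.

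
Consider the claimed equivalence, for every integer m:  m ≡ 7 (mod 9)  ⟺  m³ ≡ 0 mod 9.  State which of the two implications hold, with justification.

Neither implication holds.

(⇒) This fails: take m = 7. Then 7 ≡ 7 (mod 9), but 7³ = 343 ≡ 1 (mod 9), not 0.

(⇐) This fails: take m = 0. Then 0³ = 0 ≡ 0 (mod 9), yet 0 ≡ 0 (mod 9), not 7.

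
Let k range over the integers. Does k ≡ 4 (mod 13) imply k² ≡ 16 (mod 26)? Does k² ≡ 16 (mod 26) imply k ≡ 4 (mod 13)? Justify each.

Forward direction. This fails: take k = 17. Then 17 ≡ 4 (mod 13), but 17² = 289 ≡ 3 (mod 26), not 16.

Converse. This fails: take k = 22. Then 22² = 484 ≡ 16 (mod 26), yet 22 ≡ 9 (mod 13), not 4.

Neither implication holds.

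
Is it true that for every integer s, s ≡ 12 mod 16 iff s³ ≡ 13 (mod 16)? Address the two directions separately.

(⟹) This fails: take s = 12. Then 12 ≡ 12 (mod 16), but 12³ = 1728 ≡ 0 (mod 16), not 13.

(⟸) This fails: take s = 5. Then 5³ = 125 ≡ 13 (mod 16), yet 5 ≡ 5 (mod 16), not 12.

Neither direction holds.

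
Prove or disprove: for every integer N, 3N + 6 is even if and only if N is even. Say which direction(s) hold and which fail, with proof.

[⇒] Suppose 3N + 6 is even. Since 3 is odd, 3N and N have the same parity, so 3N + 6 ≡ N + 6 (mod 2). As 6 is even, 3N + 6 is even exactly when N is even. Thus N is even.

[⇐] Conversely, suppose N is even; write N = 2j. Then 3N + 6 = 3·(2j) + 6 = 2·3j + 6, which is even.

Both implications hold.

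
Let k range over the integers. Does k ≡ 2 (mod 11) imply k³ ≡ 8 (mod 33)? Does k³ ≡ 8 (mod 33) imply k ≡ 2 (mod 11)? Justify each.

(⇒) This fails: take k = 13. Then 13 ≡ 2 (mod 11), but 13³ = 2197 ≡ 19 (mod 33), not 8.

(⇐) Conversely, the residues r modulo 33 with r³ ≡ 8 (mod 33) are exactly {2}, and each is ≡ 2 (mod 11).

(⇒) fails; (⇐) holds.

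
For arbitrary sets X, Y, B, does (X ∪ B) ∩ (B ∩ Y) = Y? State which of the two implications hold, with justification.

(⊆) holds; (⊇) fails.

(⟹) Let x ∈ (X ∪ B) ∩ (B ∩ Y). Then either x ∈ Y ∩ B and x ∉ X; or x ∈ X ∩ Y ∩ B. In each case x ∈ Y, so (X ∪ B) ∩ (B ∩ Y) ⊆ Y.

(⟸) This inclusion fails. Take X = ∅, Y = {1}, B = ∅; then 1 ∈ Y but 1 ∉ (X ∪ B) ∩ (B ∩ Y).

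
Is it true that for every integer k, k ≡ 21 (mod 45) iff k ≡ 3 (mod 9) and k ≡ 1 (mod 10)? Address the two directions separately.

(⟹) This fails: k = 66 gives 66 ≡ 21 (mod 45) but 66 ≡ 6 (mod 10), so the conjunction on the right does not hold.

(⟸) Conversely, if k ≡ 3 (mod 9) and k ≡ 1 (mod 10), then by the Chinese remainder theorem k ≡ 21 (mod 90). Since 21 ≡ 21 (mod 45) and 45 ∣ 90, we get k ≡ 21 (mod 45).

Only the reverse direction holds.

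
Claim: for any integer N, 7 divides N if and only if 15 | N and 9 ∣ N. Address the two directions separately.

(⇒) fails and (⇐) fails.

Forward direction. This fails: take N = 7. Certainly 7 ∣ 7, but 15 ∤ 7.

Converse. This fails: take N = 45. Both 15 ∣ 45 and 9 ∣ 45, yet 45 is not a multiple of 7 (since 45 = 6·7 + 3), so 7 ∤ 45.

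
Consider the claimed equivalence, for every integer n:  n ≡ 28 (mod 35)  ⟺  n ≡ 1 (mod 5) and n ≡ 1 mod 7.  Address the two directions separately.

Both directions fail.

Forward direction. This fails: n = 28 gives 28 ≡ 28 (mod 35) but 28 ≡ 3 (mod 5), so the conjunction on the right does not hold.

Converse. This fails: n = 1 satisfies both congruences on the right (1 ≡ 1 mod 5 and 1 ≡ 1 mod 7) yet 1 ≡ 1 (mod 35), not 28.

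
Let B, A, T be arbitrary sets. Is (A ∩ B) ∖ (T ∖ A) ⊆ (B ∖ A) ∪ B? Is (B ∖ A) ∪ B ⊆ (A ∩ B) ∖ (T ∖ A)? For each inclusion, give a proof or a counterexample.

The sets are not equal: only the forward inclusion holds.

(⊆) Let x ∈ (A ∩ B) ∖ (T ∖ A). Then either x ∈ B ∩ A and x ∉ T; or x ∈ B ∩ A ∩ T. In each case x ∈ (B ∖ A) ∪ B, so (A ∩ B) ∖ (T ∖ A) ⊆ (B ∖ A) ∪ B.

(⊇) This inclusion fails. Take B = {1}, A = ∅, T = ∅; then 1 ∈ (B ∖ A) ∪ B but 1 ∉ (A ∩ B) ∖ (T ∖ A).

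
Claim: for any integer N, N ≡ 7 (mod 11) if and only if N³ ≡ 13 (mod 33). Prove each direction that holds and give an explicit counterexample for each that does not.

Converse. The residues r modulo 33 with r³ ≡ 13 (mod 33) are exactly {7}, and each is ≡ 7 (mod 11).

Forward direction. This fails: take N = 18. Then 18 ≡ 7 (mod 11), but 18³ = 5832 ≡ 24 (mod 33), not 13.

Only the reverse direction holds.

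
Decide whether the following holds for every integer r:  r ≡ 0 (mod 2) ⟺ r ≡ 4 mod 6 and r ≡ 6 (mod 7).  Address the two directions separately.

[⇒] This fails: r = 0 gives 0 ≡ 0 (mod 2) but 0 ≡ 0 (mod 6), so the conjunction on the right does not hold.

[⇐] Conversely, if r ≡ 4 (mod 6) and r ≡ 6 (mod 7), then by the Chinese remainder theorem r ≡ 34 (mod 42). Since 34 ≡ 0 (mod 2) and 2 ∣ 42, we get r ≡ 0 (mod 2).

Only the reverse direction holds.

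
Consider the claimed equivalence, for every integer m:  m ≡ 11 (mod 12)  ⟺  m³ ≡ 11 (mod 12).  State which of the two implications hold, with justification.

(⟹) Suppose m ≡ 11 (mod 12). Write m = 12j + 11. Then (12j + 11)³ = 1728j³ + 4752j² + 4356j + 1331 = 12(144j³ + 396j² + 363j + 110) + 11, so m³ ≡ 11 (mod 12).

(⟸) Conversely, suppose m³ ≡ 11 (mod 12). The only residue r in {0, …, 11} with r³ ≡ 11 (mod 12) is r = 11, so m ≡ 11 (mod 12).

The biconditional holds.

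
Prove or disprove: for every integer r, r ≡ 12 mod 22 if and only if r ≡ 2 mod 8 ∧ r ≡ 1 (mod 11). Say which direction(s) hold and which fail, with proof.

(→) This fails: r = 56 gives 56 ≡ 12 (mod 22) but 56 ≡ 0 (mod 8), so the conjunction on the right does not hold.

(←) Conversely, if r ≡ 2 (mod 8) and r ≡ 1 (mod 11), then by the Chinese remainder theorem r ≡ 34 (mod 88). Since 34 ≡ 12 (mod 22) and 22 ∣ 88, we get r ≡ 12 (mod 22).

The forward direction fails; the converse holds.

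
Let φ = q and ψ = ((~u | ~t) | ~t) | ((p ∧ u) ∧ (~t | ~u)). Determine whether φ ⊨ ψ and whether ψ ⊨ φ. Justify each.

Neither implication holds.

(⟹) This fails. Under q = T, u = T, p = F, t = T, the left side is true but the right side is false.

(⟸) This fails. Under q = F, u = F, p = F, t = F, the left side is false but the right side is true.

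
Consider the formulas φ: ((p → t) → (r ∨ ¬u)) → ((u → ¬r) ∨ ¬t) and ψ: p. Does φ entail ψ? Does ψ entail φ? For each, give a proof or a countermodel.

Forward direction. This fails. Under t = F, p = F, r = F, u = F, the left side is true but the right side is false.

Converse. This fails. Under t = T, p = T, r = T, u = T, the left side is false but the right side is true.

Neither direction holds.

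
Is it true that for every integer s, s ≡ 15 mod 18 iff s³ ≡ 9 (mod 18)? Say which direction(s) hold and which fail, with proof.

(⇒) holds; (⇐) fails.

(⇒) Suppose s ≡ 15 mod 18. Write s = 18j + 15. Then (18j + 15)³ = 5832j³ + 14580j² + 12150j + 3375 = 18(324j³ + 810j² + 675j + 187) + 9, so s³ ≡ 9 (mod 18).

(⇐) This fails: take s = 3. Then 3³ = 27 ≡ 9 (mod 18), yet 3 ≡ 3 (mod 18), not 15.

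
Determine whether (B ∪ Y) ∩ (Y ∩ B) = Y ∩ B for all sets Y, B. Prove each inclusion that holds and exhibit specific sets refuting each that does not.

Both inclusions hold; the sets are equal.

(⟹) Let x ∈ (B ∪ Y) ∩ (Y ∩ B). Then x ∈ Y ∩ B, from which x ∈ Y ∩ B.

(⟸) Let x ∈ Y ∩ B. Then x ∈ Y ∩ B, from which x ∈ (B ∪ Y) ∩ (Y ∩ B).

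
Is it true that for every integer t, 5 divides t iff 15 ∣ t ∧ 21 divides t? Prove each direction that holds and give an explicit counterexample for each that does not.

Only the reverse direction holds.

(→) This fails: take t = 5. Certainly 5 ∣ 5, but 15 ∤ 5.

(←) Suppose 15 ∣ t and 21 ∣ t. Any common multiple of 15 and 21 is a multiple of their lcm; here lcm(15, 21) = 15·21/gcd(15, 21) = 315/3 = 105, so 105 ∣ t. Since 5 ∣ 105, it follows that 5 ∣ t.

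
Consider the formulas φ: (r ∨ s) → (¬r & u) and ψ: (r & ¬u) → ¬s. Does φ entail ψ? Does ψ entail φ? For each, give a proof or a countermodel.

(⟹) Assume the antecedent. If r is true, the antecedent cannot hold. If r is false, (r & ¬u) → ¬s reduces to true regardless of the other variables. Either way (r & ¬u) → ¬s holds.

(⟸) This fails. Under r = T, s = F, u = F, the left side is false but the right side is true.

The forward direction holds; the converse fails.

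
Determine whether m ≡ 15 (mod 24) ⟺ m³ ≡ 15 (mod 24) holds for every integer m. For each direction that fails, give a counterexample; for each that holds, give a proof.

Equivalent; both directions hold.

[⇒] Suppose m ≡ 15 (mod 24). Write m = 24j + 15. Then (24j + 15)³ = 13824j³ + 25920j² + 16200j + 3375 = 24(576j³ + 1080j² + 675j + 140) + 15, so m³ ≡ 15 (mod 24).

[⇐] Conversely, suppose m³ ≡ 15 (mod 24). The only residue r in {0, …, 23} with r³ ≡ 15 (mod 24) is r = 15, so m ≡ 15 (mod 24).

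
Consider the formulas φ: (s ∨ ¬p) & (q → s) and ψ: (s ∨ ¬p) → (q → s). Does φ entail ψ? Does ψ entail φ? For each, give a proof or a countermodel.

Forward direction. Assume the antecedent. If s is true, (s ∨ ¬p) → (q → s) reduces to true regardless of the other variables. If s is false, the antecedent forces (p = F, s = F, q = F), and (s ∨ ¬p) → (q → s) holds there. Either way (s ∨ ¬p) → (q → s) holds.

Converse. This fails. Under p = T, s = F, q = F, the left side is false but the right side is true.

The forward direction holds; the converse fails.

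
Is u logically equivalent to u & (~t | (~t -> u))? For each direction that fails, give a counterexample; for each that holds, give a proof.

(→) Assume the antecedent. If u is true, u & (~t | (~t -> u)) reduces to true regardless of the other variables. If u is false, the antecedent cannot hold. Either way u & (~t | (~t -> u)) holds.

(←) Assume the antecedent. If u is true, u reduces to true regardless of the other variables. If u is false, the antecedent cannot hold. Either way u holds.

Equivalent; both directions hold.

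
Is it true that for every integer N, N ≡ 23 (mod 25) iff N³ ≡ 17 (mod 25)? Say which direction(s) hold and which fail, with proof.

Both directions hold.

[⇒] Suppose N ≡ 23 (mod 25). Write N = 25j + 23. Then (25j + 23)³ = 15625j³ + 43125j² + 39675j + 12167 = 25(625j³ + 1725j² + 1587j + 486) + 17, so N³ ≡ 17 (mod 25).

[⇐] Conversely, suppose N³ ≡ 17 (mod 25). The only residue r in {0, …, 24} with r³ ≡ 17 (mod 25) is r = 23, so N ≡ 23 (mod 25).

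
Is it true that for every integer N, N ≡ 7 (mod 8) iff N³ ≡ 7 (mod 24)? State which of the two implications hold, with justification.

Not equivalent: only (⇐) holds.

Converse. The residues r modulo 24 with r³ ≡ 7 (mod 24) are exactly {7}, and each is ≡ 7 (mod 8).

Forward direction. This fails: take N = 15. Then 15 ≡ 7 (mod 8), but 15³ = 3375 ≡ 15 (mod 24), not 7.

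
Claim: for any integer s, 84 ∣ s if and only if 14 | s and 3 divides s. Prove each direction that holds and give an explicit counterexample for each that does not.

The forward direction holds; the converse fails.

(⇐) This fails: take s = 42. Both 14 ∣ 42 and 3 ∣ 42, yet 42 is not a multiple of 84 (since 42 = 0·84 + 42), so 84 ∤ 42.

(⇒) If 84 ∣ s, write s = 84q. Since 84 = 6·14, s = 14·(6q), so 14 ∣ s; and since 84 = 28·3, s = 3·(28q), so 3 ∣ s.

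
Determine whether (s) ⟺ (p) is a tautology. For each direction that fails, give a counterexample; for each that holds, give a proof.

(⟹) This fails. Under s = T, p = F, the left side is true but the right side is false.

(⟸) This fails. Under s = F, p = T, the left side is false but the right side is true.

Neither implication holds.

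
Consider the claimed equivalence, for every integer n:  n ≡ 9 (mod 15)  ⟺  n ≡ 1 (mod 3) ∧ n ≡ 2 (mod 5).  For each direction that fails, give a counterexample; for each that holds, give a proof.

Neither implication holds.

(⇒) This fails: n = 9 gives 9 ≡ 9 (mod 15) but 9 ≡ 0 (mod 3), so the conjunction on the right does not hold.

(⇐) This fails: n = 7 satisfies both congruences on the right (7 ≡ 1 mod 3 and 7 ≡ 2 mod 5) yet 7 ≡ 7 (mod 15), not 9.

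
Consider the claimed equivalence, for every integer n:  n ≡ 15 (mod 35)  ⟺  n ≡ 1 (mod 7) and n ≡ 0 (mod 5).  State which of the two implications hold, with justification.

Equivalent; both directions hold.

Forward direction. Suppose n ≡ 15 (mod 35); write n = 35j + 15. Since 7 ∣ 35, reducing mod 7 gives n ≡ 15 ≡ 1 (mod 7); since 5 ∣ 35, reducing mod 5 gives n ≡ 15 ≡ 0 (mod 5).

Converse. If n ≡ 1 (mod 7) and n ≡ 0 (mod 5), then by the Chinese remainder theorem n ≡ 15 (mod 35). This is exactly n ≡ 15 (mod 35).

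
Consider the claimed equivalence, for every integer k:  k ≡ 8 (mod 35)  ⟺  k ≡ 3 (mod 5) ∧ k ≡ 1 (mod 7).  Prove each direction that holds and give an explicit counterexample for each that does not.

Forward direction. Suppose k ≡ 8 (mod 35); write k = 35j + 8. Since 5 ∣ 35, reducing mod 5 gives k ≡ 8 ≡ 3 (mod 5); since 7 ∣ 35, reducing mod 7 gives k ≡ 8 ≡ 1 (mod 7).

Converse. If k ≡ 3 (mod 5) and k ≡ 1 (mod 7), then by the Chinese remainder theorem k ≡ 8 (mod 35). This is exactly k ≡ 8 (mod 35).

Both implications hold.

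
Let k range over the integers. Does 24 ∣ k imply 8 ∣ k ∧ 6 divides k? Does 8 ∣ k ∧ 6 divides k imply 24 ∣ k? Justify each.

Converse. Suppose 8 ∣ k and 6 ∣ k. Any common multiple of 8 and 6 is a multiple of their lcm; here lcm(8, 6) = 8·6/gcd(8, 6) = 48/2 = 24, so 24 ∣ k.

Forward direction. If 24 ∣ k, write k = 24q. Since 24 = 3·8, k = 8·(3q), so 8 ∣ k; and since 24 = 4·6, k = 6·(4q), so 6 ∣ k.

Equivalent; both directions hold.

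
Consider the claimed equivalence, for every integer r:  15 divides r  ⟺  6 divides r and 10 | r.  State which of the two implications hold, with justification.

Converse. Suppose 6 ∣ r and 10 ∣ r. Any common multiple of 6 and 10 is a multiple of their lcm; here lcm(6, 10) = 6·10/gcd(6, 10) = 60/2 = 30, so 30 ∣ r. Since 15 ∣ 30, it follows that 15 ∣ r.

Forward direction. This fails: take r = 15. Certainly 15 ∣ 15, but 6 ∤ 15.

Not equivalent: only (⇐) holds.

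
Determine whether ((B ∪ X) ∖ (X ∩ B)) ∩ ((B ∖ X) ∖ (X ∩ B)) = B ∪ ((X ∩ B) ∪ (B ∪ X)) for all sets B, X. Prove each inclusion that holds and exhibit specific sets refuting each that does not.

Only the forward inclusion holds.

(⊆) Let x ∈ ((B ∪ X) ∖ (X ∩ B)) ∩ ((B ∖ X) ∖ (X ∩ B)). Then x ∈ B and x ∉ X, from which x ∈ B ∪ ((X ∩ B) ∪ (B ∪ X)).

(⊇) This inclusion fails. Take B = ∅, X = {1}; then 1 ∈ B ∪ ((X ∩ B) ∪ (B ∪ X)) but 1 ∉ ((B ∪ X) ∖ (X ∩ B)) ∩ ((B ∖ X) ∖ (X ∩ B)).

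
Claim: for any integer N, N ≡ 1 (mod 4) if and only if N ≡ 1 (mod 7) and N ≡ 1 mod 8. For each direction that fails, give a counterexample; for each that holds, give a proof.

[⇒] This fails: N = 33 gives 33 ≡ 1 (mod 4) but 33 ≡ 5 (mod 7), so the conjunction on the right does not hold.

[⇐] Conversely, if N ≡ 1 (mod 7) and N ≡ 1 (mod 8), then by the Chinese remainder theorem N ≡ 1 (mod 56). Since 1 ≡ 1 (mod 4) and 4 ∣ 56, we get N ≡ 1 (mod 4).

The forward direction fails; the converse holds.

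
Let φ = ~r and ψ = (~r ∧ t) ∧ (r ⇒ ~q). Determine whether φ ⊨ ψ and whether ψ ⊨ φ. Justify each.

The forward direction fails; the converse holds.

[⇒] This fails. Under r = F, t = F, q = F, the left side is true but the right side is false.

[⇐] Assume the antecedent. If r is true, the antecedent cannot hold. If r is false, ~r reduces to true regardless of the other variables. Either way ~r holds.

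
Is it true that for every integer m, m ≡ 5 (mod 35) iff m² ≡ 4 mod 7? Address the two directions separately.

Only the forward implication holds.

(⇒) Suppose m ≡ 5 (mod 35). Then m² ≡ 5² = 25 (mod 35), and since 7 ∣ 35, also m² ≡ 4 (mod 7).

(⇐) This fails: take m = 2. Then 2² = 4 ≡ 4 (mod 7), yet 2 ≡ 2 (mod 35), not 5.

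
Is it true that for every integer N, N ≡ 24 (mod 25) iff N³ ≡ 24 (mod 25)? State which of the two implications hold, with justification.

(⟸) Suppose N³ ≡ 24 (mod 25). The only residue r in {0, …, 24} with r³ ≡ 24 (mod 25) is r = 24, so N ≡ 24 (mod 25).

(⟹) Suppose N ≡ 24 (mod 25). Write N = 25j + 24. Then (25j + 24)³ = 15625j³ + 45000j² + 43200j + 13824 = 25(625j³ + 1800j² + 1728j + 552) + 24, so N³ ≡ 24 (mod 25).

Both directions hold; the statement is true.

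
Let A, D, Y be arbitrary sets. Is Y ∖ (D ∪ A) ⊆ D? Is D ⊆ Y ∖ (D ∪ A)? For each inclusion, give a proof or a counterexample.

Forward inclusion. This inclusion fails. Take A = ∅, D = ∅, Y = {1}; then 1 ∈ Y ∖ (D ∪ A) but 1 ∉ D.

Reverse inclusion. This inclusion fails. Take A = ∅, D = {1}, Y = ∅; then 1 ∈ D but 1 ∉ Y ∖ (D ∪ A).

Both inclusions fail.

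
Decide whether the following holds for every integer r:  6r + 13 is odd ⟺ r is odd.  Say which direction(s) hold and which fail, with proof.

Forward direction. This fails: take r = 0. Then 6r + 13 = 13, which is odd, yet r = 0 is even, not odd.

Converse. Suppose r is odd. Since 6 is even, 6r is even for every r, so 6r + 13 has the same parity as 13, which is odd. Hence 6r + 13 is odd.

The forward direction fails; the converse holds.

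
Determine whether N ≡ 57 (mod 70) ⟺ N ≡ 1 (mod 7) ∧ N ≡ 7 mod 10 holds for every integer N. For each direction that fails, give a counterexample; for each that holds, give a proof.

(⇒) Suppose N ≡ 57 (mod 70); write N = 70j + 57. Since 7 ∣ 70, reducing mod 7 gives N ≡ 57 ≡ 1 (mod 7); since 10 ∣ 70, reducing mod 10 gives N ≡ 57 ≡ 7 (mod 10).

(⇐) Conversely, if N ≡ 1 (mod 7) and N ≡ 7 (mod 10), then by the Chinese remainder theorem N ≡ 57 (mod 70). This is exactly N ≡ 57 (mod 70).

Both implications hold.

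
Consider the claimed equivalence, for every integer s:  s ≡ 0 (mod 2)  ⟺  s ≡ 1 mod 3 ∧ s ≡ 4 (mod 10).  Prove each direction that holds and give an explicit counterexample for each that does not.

(⟹) This fails: s = 0 gives 0 ≡ 0 (mod 2) but 0 ≡ 0 (mod 3), so the conjunction on the right does not hold.

(⟸) Conversely, if s ≡ 1 (mod 3) and s ≡ 4 (mod 10), then by the Chinese remainder theorem s ≡ 4 (mod 30). Since 4 ≡ 0 (mod 2) and 2 ∣ 30, we get s ≡ 0 (mod 2).

The forward direction fails; the converse holds.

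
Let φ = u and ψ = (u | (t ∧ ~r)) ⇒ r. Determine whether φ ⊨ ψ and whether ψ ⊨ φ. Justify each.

Neither direction holds.

(→) This fails. Under r = F, u = T, t = F, the left side is true but the right side is false.

(←) This fails. Under r = F, u = F, t = F, the left side is false but the right side is true.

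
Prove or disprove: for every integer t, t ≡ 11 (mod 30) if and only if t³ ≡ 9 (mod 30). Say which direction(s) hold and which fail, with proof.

Forward direction. This fails: take t = 11. Then 11 ≡ 11 (mod 30), but 11³ = 1331 ≡ 11 (mod 30), not 9.

Converse. This fails: take t = 9. Then 9³ = 729 ≡ 9 (mod 30), yet 9 ≡ 9 (mod 30), not 11.

Neither direction holds.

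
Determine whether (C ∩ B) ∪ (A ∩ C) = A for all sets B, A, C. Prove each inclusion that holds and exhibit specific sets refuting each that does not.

(⊆) This inclusion fails. Take B = {1}, A = ∅, C = {1}; then 1 ∈ (C ∩ B) ∪ (A ∩ C) but 1 ∉ A.

(⊇) This inclusion fails. Take B = ∅, A = {1}, C = ∅; then 1 ∈ A but 1 ∉ (C ∩ B) ∪ (A ∩ C).

(⊆) fails and (⊇) fails.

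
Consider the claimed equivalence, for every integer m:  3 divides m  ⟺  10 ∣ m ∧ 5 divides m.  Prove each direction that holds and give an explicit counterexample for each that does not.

Neither implication holds.

(⟹) This fails: take m = 3. Certainly 3 ∣ 3, but 10 ∤ 3.

(⟸) This fails: take m = 10. Both 10 ∣ 10 and 5 ∣ 10, yet 10 is not a multiple of 3 (since 10 = 3·3 + 1), so 3 ∤ 10.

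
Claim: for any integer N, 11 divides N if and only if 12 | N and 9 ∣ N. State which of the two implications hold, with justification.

(→) This fails: take N = 11. Certainly 11 ∣ 11, but 12 ∤ 11.

(←) This fails: take N = 36. Both 12 ∣ 36 and 9 ∣ 36, yet 36 is not a multiple of 11 (since 36 = 3·11 + 3), so 11 ∤ 36.

Both directions fail.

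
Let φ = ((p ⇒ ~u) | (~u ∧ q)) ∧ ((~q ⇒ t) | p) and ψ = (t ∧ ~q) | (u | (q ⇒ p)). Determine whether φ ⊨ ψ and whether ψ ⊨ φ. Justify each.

Neither implication holds.

(⟹) This fails. Under p = F, q = T, u = F, t = F, the left side is true but the right side is false.

(⟸) This fails. Under p = F, q = F, u = F, t = F, the left side is false but the right side is true.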